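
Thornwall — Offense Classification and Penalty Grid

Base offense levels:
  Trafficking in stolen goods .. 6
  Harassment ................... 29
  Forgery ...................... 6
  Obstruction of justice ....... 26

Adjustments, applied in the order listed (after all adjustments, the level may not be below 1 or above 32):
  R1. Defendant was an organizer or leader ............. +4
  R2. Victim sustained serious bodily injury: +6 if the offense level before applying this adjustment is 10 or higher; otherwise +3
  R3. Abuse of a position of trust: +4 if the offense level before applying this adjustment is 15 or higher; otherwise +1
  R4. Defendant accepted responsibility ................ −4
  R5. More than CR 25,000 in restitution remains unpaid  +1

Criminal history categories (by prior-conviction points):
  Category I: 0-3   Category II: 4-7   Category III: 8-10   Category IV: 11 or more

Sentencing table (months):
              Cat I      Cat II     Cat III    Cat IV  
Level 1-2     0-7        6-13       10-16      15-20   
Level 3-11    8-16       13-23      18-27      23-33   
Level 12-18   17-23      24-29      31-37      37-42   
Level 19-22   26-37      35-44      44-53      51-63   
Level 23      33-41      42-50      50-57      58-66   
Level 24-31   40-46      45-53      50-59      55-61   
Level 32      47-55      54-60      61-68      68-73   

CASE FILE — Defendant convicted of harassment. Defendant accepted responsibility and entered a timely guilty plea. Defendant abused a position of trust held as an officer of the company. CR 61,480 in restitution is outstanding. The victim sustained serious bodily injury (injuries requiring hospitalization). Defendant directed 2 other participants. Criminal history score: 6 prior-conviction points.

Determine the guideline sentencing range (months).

Base offense level for harassment: 29.
R1 applies: 29 + 4 = 33.
R2 applies (level before this adjustment is 33 ≥ 10, so +6): 33 + 6 = 39.
R3 applies (level before this adjustment is 39 ≥ 15, so +4): 39 + 4 = 43.
R4 applies: 43 − 4 = 39.
R5 applies: 39 + 1 = 40.
Level 40 exceeds the maximum of 32; capped at 32.
Final offense level: 32.
Criminal history: 6 prior points → Category II (4-7).
Level 32 falls in the 32 band.
Grid: Level 32 × Category II = 54-60 months.

54-60 months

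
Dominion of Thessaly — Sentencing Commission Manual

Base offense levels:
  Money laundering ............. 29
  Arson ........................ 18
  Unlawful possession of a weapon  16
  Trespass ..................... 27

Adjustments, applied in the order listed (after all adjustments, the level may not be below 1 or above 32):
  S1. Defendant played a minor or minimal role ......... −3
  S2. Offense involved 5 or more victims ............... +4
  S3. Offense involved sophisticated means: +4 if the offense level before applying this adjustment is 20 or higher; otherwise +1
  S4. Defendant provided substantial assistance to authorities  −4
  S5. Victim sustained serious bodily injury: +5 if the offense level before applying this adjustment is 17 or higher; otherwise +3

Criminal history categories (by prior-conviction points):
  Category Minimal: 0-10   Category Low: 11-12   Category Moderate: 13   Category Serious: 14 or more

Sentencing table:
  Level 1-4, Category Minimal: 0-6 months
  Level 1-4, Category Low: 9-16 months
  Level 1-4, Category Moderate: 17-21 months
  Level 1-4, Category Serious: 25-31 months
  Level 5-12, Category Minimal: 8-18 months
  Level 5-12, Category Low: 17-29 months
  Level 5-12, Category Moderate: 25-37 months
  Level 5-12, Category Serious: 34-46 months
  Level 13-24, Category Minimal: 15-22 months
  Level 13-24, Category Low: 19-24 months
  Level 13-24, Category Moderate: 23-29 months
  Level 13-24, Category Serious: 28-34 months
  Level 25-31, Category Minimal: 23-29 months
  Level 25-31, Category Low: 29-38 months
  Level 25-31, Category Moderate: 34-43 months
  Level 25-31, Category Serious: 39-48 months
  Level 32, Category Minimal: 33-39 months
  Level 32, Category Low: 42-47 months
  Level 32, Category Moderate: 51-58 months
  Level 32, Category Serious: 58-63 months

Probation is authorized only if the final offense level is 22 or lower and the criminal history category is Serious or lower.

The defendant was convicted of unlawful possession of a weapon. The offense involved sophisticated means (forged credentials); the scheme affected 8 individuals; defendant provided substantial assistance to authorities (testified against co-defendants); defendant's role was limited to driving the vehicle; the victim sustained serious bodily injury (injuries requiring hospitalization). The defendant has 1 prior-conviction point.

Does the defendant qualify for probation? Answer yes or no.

Base offense level for unlawful possession of a weapon: 16.
S1 applies: 16 − 3 = 13.
S2 applies: 13 + 4 = 17.
S3 applies (level before this adjustment is 17 < 20, so +1): 17 + 1 = 18.
S4 applies: 18 − 4 = 14.
S5 applies (level before this adjustment is 14 < 17, so +3): 14 + 3 = 17.
Final offense level: 17.
Criminal history: 1 prior point → Category Minimal (0-10).
Level 17 falls in the 13-24 band.
Grid: Level 13-24 × Category Minimal = 15-22 months.
Probation check: level 17 ≤ 22 and category Minimal ≤ Serious → eligible.

Yes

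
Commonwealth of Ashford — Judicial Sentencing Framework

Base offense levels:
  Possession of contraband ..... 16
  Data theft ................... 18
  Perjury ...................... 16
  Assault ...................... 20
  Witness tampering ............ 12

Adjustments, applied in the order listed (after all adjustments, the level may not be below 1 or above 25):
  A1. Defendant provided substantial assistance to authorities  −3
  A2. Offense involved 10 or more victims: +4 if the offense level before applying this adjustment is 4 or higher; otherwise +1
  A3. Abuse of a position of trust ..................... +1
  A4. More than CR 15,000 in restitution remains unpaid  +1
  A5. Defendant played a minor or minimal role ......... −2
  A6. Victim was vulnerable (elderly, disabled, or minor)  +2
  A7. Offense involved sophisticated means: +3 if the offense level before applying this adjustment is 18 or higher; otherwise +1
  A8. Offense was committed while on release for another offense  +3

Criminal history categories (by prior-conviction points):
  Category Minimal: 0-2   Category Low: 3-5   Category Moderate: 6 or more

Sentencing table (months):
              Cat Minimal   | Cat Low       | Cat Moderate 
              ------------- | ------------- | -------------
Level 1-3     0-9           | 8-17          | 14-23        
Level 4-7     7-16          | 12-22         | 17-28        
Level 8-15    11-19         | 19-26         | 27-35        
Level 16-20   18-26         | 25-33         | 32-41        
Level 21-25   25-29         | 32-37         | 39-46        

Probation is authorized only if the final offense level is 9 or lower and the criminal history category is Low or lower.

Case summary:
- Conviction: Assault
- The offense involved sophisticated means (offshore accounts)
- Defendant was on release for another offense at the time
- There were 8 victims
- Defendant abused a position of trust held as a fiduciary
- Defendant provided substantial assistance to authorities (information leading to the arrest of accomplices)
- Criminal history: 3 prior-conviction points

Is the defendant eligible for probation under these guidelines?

No

Base offense level for assault: 20.
A1 applies: 20 − 3 = 17.
A2 does not apply.
A3 applies: 17 + 1 = 18.
A4 does not apply.
A7 applies (level before this adjustment is 18 ≥ 18, so +3): 18 + 3 = 21.
A8 applies: 21 + 3 = 24.
Final offense level: 24.
Criminal history: 3 prior points → Category Low (3-5).
Level 24 falls in the 21-25 band.
Grid: Level 21-25 × Category Low = 32-37 months.
Probation check: level 24 > 9 and category Low ≤ Low → not eligible.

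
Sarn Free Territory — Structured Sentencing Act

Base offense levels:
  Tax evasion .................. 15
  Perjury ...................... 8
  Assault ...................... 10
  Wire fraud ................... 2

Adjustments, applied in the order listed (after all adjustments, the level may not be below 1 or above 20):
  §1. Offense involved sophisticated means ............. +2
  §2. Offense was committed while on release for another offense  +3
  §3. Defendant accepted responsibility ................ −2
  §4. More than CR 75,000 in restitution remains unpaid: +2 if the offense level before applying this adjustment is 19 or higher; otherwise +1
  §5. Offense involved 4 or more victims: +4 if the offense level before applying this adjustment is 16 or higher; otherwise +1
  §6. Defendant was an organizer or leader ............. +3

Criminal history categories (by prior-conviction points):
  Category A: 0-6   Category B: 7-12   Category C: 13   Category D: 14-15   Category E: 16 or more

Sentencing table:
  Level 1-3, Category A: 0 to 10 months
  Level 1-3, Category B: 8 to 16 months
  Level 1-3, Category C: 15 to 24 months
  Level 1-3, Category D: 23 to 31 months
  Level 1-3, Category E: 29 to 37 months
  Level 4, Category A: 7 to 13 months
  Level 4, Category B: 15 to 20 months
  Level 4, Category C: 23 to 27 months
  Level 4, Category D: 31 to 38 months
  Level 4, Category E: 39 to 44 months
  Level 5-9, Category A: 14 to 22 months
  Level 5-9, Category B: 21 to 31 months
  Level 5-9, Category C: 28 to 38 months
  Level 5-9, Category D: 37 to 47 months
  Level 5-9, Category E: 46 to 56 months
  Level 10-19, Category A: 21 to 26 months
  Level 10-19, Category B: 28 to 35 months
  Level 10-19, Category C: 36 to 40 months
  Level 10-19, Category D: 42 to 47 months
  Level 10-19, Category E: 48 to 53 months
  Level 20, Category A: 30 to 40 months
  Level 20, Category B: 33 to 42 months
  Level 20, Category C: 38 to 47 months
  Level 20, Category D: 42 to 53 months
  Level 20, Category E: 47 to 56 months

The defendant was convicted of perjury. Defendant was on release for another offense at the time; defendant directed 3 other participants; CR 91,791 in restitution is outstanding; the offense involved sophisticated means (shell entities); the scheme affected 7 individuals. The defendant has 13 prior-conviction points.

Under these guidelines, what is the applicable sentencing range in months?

36-40 months

Base offense level for perjury: 8.
§1 applies: 8 + 2 = 10.
§2 applies: 10 + 3 = 13.
§4 applies (level before this adjustment is 13 < 19, so +1): 13 + 1 = 14.
§5 applies (level before this adjustment is 14 < 16, so +1): 14 + 1 = 15.
§6 applies: 15 + 3 = 18.
Final offense level: 18.
Criminal history: 13 prior points → Category C (13).
Level 18 falls in the 10-19 band.
Grid: Level 10-19 × Category C = 36-40 months.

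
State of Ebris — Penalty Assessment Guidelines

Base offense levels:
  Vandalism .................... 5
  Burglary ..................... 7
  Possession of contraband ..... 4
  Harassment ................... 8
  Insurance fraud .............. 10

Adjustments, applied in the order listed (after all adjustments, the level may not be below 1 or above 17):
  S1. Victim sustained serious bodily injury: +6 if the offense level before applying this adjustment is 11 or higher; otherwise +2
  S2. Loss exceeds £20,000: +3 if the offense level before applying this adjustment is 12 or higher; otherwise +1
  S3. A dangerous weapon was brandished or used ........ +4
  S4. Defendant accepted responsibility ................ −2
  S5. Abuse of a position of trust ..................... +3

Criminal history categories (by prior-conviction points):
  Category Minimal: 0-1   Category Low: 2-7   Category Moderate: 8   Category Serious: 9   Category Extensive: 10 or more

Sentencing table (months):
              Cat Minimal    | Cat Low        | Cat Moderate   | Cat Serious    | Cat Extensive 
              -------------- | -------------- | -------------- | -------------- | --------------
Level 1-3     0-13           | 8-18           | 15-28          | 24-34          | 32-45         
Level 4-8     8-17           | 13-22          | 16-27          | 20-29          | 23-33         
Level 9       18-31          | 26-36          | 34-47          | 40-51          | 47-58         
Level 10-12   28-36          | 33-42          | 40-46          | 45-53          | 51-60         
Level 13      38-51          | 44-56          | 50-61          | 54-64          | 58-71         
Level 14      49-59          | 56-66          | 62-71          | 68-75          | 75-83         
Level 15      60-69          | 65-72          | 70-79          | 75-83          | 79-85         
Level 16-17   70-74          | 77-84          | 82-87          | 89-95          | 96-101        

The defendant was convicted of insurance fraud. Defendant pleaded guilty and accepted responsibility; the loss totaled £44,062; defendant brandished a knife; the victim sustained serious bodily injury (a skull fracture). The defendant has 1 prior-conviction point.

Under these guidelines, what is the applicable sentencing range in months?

Base offense level for insurance fraud: 10.
S1 applies (level before this adjustment is 10 < 11, so +2): 10 + 2 = 12.
S2 applies (level before this adjustment is 12 ≥ 12, so +3): 12 + 3 = 15.
S3 applies: 15 + 4 = 19.
S4 applies: 19 − 2 = 17.
Final offense level: 17.
Criminal history: 1 prior point → Category Minimal (0-1).
Level 17 falls in the 16-17 band.
Grid: Level 16-17 × Category Minimal = 70-74 months.

70-74 months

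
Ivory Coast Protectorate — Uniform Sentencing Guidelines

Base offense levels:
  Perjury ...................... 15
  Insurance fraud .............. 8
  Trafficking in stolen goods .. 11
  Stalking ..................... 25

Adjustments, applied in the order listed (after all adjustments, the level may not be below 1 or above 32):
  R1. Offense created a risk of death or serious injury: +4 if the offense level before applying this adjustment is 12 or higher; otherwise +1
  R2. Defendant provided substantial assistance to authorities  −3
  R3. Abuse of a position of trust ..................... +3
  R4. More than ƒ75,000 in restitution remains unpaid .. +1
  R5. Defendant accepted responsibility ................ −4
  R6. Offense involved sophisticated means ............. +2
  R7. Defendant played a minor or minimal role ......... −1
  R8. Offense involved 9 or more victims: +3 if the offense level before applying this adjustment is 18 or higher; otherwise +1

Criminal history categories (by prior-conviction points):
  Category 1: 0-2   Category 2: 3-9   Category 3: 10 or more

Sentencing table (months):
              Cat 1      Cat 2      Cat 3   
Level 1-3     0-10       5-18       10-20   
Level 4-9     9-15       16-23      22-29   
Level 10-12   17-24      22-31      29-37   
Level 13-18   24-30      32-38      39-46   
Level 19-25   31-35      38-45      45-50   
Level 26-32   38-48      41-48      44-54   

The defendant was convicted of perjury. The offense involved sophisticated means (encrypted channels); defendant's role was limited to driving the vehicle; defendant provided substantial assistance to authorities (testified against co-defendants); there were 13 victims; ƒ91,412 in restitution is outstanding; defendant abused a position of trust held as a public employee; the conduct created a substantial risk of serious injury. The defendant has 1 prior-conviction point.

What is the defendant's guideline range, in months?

Base offense level for perjury: 15.
R1 applies (level before this adjustment is 15 ≥ 12, so +4): 15 + 4 = 19.
R2 applies: 19 − 3 = 16.
R3 applies: 16 + 3 = 19.
R4 applies: 19 + 1 = 20.
R5 does not apply.
R6 applies: 20 + 2 = 22.
R7 applies: 22 − 1 = 21.
R8 applies (level before this adjustment is 21 ≥ 18, so +3): 21 + 3 = 24.
Final offense level: 24.
Criminal history: 1 prior point → Category 1 (0-2).
Level 24 falls in the 19-25 band.
Grid: Level 19-25 × Category 1 = 31-35 months.

31-35 months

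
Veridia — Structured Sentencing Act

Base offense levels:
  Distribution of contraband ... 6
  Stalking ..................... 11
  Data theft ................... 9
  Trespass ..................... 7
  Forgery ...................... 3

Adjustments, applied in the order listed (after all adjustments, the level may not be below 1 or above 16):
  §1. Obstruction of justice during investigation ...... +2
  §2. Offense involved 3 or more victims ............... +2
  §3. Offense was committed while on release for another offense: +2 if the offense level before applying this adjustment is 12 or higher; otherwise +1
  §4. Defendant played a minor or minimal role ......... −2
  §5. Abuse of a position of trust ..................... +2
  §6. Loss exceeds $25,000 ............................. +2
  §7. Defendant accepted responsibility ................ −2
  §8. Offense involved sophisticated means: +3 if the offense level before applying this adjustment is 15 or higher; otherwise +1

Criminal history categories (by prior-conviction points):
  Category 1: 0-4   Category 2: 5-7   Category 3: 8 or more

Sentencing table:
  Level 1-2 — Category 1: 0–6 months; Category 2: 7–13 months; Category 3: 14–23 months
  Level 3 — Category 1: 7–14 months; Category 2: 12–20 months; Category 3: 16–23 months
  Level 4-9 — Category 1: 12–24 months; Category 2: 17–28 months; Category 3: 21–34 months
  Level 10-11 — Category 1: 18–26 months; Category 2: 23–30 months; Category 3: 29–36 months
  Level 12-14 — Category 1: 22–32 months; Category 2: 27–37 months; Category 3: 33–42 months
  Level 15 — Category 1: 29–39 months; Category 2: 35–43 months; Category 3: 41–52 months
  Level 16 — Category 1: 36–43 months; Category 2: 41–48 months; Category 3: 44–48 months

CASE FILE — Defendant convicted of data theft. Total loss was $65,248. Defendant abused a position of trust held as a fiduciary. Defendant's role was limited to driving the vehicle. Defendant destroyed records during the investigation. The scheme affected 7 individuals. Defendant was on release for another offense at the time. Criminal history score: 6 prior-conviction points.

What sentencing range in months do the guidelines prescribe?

41-48 months

Base offense level for data theft: 9.
§1 applies: 9 + 2 = 11.
§2 applies: 11 + 2 = 13.
§3 applies (level before this adjustment is 13 ≥ 12, so +2): 13 + 2 = 15.
§4 applies: 15 − 2 = 13.
§5 applies: 13 + 2 = 15.
§6 applies: 15 + 2 = 17.
§7 does not apply.
Level 17 exceeds the maximum of 16; capped at 16.
Final offense level: 16.
Criminal history: 6 prior points → Category 2 (5-7).
Level 16 falls in the 16 band.
Grid: Level 16 × Category 2 = 41-48 months.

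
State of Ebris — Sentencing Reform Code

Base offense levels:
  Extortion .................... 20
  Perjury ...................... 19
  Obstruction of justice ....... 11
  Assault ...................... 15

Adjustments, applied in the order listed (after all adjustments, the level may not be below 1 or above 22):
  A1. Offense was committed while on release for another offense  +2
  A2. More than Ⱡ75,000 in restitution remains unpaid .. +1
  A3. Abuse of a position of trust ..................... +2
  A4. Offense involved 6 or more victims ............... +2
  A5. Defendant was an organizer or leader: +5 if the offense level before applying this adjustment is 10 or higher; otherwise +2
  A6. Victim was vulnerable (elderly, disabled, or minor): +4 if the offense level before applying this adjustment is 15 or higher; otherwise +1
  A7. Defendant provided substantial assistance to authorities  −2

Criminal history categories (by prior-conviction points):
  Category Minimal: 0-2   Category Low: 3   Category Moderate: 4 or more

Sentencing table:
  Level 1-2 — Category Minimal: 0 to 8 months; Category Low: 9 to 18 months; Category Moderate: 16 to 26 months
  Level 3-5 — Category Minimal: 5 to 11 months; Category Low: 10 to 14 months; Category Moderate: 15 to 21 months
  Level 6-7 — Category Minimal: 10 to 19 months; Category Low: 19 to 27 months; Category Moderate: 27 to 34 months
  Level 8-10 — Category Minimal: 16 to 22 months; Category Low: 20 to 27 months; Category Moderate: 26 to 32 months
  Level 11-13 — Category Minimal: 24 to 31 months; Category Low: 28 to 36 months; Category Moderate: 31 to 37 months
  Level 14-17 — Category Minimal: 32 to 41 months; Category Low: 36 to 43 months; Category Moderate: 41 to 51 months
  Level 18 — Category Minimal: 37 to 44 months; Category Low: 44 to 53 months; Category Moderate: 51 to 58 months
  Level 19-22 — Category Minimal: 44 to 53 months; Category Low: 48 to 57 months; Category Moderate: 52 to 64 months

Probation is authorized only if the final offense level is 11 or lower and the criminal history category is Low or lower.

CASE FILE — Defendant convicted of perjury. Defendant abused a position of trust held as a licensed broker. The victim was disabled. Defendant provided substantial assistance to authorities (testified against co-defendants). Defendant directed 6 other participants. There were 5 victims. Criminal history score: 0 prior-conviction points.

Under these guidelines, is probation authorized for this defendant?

Base offense level for perjury: 19.
A1 does not apply.
A3 applies: 19 + 2 = 21.
A4 does not apply.
A5 applies (level before this adjustment is 21 ≥ 10, so +5): 21 + 5 = 26.
A6 applies (level before this adjustment is 26 ≥ 15, so +4): 26 + 4 = 30.
A7 applies: 30 − 2 = 28.
Level 28 exceeds the maximum of 22; capped at 22.
Final offense level: 22.
Criminal history: 0 prior points → Category Minimal (0-2).
Level 22 falls in the 19-22 band.
Grid: Level 19-22 × Category Minimal = 44-53 months.
Probation check: level 22 > 11 and category Minimal ≤ Low → not eligible.

No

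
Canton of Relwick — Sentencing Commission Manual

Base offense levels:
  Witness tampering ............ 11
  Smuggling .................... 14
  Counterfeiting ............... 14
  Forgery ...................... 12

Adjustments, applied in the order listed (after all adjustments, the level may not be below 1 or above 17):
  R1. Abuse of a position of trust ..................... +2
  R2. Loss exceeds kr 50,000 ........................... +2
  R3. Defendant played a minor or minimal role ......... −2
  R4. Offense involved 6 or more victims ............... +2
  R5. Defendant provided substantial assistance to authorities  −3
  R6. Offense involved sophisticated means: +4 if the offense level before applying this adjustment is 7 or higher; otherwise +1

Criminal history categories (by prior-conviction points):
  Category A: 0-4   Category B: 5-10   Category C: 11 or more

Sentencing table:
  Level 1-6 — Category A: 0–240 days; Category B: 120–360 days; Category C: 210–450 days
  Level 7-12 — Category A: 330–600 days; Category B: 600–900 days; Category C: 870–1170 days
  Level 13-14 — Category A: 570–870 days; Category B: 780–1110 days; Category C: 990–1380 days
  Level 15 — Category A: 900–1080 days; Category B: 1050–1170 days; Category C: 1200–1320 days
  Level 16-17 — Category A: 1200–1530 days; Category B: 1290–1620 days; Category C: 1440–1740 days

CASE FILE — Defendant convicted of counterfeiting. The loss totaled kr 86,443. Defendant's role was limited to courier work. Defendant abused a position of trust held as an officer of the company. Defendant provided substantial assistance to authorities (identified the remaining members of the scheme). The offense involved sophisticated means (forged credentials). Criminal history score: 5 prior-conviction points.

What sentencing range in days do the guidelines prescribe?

1290-1620 days

Base offense level for counterfeiting: 14.
R1 applies: 14 + 2 = 16.
R2 applies: 16 + 2 = 18.
R3 applies: 18 − 2 = 16.
R5 applies: 16 − 3 = 13.
R6 applies (level before this adjustment is 13 ≥ 7, so +4): 13 + 4 = 17.
Final offense level: 17.
Criminal history: 5 prior points → Category B (5-10).
Level 17 falls in the 16-17 band.
Grid: Level 16-17 × Category B = 1290-1620 days.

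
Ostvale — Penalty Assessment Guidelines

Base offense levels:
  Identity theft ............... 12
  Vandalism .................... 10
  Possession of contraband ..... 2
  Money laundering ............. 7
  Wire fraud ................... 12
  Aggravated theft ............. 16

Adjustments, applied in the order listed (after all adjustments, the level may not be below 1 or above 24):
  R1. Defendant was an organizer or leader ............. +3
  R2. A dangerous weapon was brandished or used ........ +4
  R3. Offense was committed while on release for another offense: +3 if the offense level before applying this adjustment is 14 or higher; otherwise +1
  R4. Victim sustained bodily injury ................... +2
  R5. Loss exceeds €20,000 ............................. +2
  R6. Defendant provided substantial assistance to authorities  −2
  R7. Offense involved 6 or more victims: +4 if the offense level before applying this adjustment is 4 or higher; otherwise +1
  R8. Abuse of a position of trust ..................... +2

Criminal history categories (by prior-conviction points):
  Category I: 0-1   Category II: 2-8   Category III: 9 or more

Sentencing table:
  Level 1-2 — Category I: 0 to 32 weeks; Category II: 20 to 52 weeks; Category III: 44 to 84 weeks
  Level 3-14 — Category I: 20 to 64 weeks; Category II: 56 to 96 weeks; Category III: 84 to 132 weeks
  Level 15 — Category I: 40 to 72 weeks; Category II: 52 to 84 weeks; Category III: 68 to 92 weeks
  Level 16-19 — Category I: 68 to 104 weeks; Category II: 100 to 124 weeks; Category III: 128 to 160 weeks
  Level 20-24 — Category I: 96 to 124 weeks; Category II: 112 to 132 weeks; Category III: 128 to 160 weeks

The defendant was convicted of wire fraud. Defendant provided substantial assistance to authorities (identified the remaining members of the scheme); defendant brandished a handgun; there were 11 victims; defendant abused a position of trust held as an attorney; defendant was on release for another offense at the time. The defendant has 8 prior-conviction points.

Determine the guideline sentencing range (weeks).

112-132 weeks

Base offense level for wire fraud: 12.
R1 does not apply.
R2 applies: 12 + 4 = 16.
R3 applies (level before this adjustment is 16 ≥ 14, so +3): 16 + 3 = 19.
R5 does not apply.
R6 applies: 19 − 2 = 17.
R7 applies (level before this adjustment is 17 ≥ 4, so +4): 17 + 4 = 21.
R8 applies: 21 + 2 = 23.
Final offense level: 23.
Criminal history: 8 prior points → Category II (2-8).
Level 23 falls in the 20-24 band.
Grid: Level 20-24 × Category II = 112-132 weeks.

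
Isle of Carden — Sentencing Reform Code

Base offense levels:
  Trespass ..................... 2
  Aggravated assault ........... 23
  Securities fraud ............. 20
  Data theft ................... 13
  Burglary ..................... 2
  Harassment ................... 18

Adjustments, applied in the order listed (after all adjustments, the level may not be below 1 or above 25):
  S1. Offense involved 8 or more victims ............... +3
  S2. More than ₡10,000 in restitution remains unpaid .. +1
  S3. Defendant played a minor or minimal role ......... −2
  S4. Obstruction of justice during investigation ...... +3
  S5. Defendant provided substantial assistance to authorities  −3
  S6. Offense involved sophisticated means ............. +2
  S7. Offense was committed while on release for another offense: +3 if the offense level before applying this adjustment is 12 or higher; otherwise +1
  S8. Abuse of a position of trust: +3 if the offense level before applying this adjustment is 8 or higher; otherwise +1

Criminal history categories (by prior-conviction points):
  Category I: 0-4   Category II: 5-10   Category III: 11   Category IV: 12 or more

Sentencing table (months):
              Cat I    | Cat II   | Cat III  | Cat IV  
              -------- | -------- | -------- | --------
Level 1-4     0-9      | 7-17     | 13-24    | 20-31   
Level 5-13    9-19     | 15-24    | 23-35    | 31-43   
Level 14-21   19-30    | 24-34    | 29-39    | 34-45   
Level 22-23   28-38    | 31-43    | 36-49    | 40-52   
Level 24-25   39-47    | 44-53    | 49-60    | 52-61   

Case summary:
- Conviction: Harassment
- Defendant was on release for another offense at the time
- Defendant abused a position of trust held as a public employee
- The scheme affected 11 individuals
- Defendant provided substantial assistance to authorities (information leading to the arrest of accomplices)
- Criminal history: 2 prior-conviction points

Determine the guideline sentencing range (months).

Base offense level for harassment: 18.
S1 applies: 18 + 3 = 21.
S5 applies: 21 − 3 = 18.
S7 applies (level before this adjustment is 18 ≥ 12, so +3): 18 + 3 = 21.
S8 applies (level before this adjustment is 21 ≥ 8, so +3): 21 + 3 = 24.
Final offense level: 24.
Criminal history: 2 prior points → Category I (0-4).
Level 24 falls in the 24-25 band.
Grid: Level 24-25 × Category I = 39-47 months.

39-47 months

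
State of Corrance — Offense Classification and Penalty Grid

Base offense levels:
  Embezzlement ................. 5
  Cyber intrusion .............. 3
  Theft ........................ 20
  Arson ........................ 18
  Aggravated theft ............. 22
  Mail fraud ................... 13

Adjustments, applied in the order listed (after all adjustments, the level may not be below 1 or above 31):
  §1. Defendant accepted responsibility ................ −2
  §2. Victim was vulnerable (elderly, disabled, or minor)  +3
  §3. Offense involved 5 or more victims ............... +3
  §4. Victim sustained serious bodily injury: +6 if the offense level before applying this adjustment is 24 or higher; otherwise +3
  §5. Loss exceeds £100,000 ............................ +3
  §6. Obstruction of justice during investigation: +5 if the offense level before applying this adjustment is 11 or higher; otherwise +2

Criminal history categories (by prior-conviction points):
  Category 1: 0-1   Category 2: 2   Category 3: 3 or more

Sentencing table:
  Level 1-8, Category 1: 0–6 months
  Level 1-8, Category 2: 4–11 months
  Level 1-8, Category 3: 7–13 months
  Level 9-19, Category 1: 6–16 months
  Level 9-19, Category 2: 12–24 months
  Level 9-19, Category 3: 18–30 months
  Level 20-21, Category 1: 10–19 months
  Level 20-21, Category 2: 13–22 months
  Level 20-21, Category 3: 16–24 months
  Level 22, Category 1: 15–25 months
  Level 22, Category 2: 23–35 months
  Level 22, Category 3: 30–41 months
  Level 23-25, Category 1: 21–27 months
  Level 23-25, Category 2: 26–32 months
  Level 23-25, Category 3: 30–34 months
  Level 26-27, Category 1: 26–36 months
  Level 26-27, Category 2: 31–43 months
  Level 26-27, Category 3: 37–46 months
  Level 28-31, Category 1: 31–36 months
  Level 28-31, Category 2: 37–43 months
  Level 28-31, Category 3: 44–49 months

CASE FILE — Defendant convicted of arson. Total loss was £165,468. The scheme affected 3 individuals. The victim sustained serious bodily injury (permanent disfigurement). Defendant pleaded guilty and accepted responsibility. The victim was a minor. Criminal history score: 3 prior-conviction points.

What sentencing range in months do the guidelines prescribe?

30-34 months

Base offense level for arson: 18.
§1 applies: 18 − 2 = 16.
§2 applies: 16 + 3 = 19.
§3 does not apply.
§4 applies (level before this adjustment is 19 < 24, so +3): 19 + 3 = 22.
§5 applies: 22 + 3 = 25.
§6 does not apply.
Final offense level: 25.
Criminal history: 3 prior points → Category 3 (3+).
Level 25 falls in the 23-25 band.
Grid: Level 23-25 × Category 3 = 30-34 months.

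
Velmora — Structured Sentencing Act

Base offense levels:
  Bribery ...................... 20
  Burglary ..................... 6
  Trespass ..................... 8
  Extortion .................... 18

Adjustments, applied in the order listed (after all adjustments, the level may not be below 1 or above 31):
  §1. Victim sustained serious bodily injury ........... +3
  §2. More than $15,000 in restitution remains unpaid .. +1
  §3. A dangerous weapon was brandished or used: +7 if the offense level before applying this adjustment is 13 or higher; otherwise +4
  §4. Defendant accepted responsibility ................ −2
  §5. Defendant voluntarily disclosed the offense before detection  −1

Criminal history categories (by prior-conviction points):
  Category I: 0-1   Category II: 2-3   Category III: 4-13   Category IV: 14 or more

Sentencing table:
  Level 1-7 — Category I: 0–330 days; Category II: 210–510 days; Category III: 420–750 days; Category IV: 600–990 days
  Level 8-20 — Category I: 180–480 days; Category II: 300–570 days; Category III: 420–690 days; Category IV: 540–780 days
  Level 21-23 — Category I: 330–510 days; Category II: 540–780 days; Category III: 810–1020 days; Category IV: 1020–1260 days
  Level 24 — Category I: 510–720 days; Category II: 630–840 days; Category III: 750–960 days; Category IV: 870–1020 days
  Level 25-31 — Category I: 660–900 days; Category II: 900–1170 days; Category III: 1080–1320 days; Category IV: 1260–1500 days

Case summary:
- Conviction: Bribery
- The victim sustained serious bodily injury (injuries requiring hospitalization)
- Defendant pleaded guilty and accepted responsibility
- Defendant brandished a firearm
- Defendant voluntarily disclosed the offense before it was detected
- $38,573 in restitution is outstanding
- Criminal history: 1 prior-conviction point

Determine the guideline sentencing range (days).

Base offense level for bribery: 20.
§1 applies: 20 + 3 = 23.
§2 applies: 23 + 1 = 24.
§3 applies (level before this adjustment is 24 ≥ 13, so +7): 24 + 7 = 31.
§4 applies: 31 − 2 = 29.
§5 applies: 29 − 1 = 28.
Final offense level: 28.
Criminal history: 1 prior point → Category I (0-1).
Level 28 falls in the 25-31 band.
Grid: Level 25-31 × Category I = 660-900 days.

660-900 days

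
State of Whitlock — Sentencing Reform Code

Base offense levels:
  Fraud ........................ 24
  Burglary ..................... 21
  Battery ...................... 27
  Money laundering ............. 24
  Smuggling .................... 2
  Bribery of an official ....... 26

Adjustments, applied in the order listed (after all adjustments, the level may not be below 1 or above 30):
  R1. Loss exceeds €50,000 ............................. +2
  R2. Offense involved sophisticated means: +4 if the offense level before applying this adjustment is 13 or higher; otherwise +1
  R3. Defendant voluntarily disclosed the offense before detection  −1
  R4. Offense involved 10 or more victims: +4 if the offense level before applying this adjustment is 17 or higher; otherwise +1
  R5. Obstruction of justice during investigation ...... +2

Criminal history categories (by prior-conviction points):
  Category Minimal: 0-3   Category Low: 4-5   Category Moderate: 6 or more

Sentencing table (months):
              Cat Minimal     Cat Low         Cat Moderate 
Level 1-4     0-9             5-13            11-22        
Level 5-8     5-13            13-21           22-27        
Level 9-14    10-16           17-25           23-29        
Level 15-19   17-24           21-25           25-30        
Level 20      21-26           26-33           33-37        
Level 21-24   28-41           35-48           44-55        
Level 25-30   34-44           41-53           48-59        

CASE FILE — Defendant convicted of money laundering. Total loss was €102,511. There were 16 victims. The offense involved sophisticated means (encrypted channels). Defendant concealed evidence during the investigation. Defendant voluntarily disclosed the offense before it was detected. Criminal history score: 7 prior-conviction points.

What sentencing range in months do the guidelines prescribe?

48-59 months

Base offense level for money laundering: 24.
R1 applies: 24 + 2 = 26.
R2 applies (level before this adjustment is 26 ≥ 13, so +4): 26 + 4 = 30.
R3 applies: 30 − 1 = 29.
R4 applies (level before this adjustment is 29 ≥ 17, so +4): 29 + 4 = 33.
R5 applies: 33 + 2 = 35.
Level 35 exceeds the maximum of 30; capped at 30.
Final offense level: 30.
Criminal history: 7 prior points → Category Moderate (6+).
Level 30 falls in the 25-30 band.
Grid: Level 25-30 × Category Moderate = 48-59 months.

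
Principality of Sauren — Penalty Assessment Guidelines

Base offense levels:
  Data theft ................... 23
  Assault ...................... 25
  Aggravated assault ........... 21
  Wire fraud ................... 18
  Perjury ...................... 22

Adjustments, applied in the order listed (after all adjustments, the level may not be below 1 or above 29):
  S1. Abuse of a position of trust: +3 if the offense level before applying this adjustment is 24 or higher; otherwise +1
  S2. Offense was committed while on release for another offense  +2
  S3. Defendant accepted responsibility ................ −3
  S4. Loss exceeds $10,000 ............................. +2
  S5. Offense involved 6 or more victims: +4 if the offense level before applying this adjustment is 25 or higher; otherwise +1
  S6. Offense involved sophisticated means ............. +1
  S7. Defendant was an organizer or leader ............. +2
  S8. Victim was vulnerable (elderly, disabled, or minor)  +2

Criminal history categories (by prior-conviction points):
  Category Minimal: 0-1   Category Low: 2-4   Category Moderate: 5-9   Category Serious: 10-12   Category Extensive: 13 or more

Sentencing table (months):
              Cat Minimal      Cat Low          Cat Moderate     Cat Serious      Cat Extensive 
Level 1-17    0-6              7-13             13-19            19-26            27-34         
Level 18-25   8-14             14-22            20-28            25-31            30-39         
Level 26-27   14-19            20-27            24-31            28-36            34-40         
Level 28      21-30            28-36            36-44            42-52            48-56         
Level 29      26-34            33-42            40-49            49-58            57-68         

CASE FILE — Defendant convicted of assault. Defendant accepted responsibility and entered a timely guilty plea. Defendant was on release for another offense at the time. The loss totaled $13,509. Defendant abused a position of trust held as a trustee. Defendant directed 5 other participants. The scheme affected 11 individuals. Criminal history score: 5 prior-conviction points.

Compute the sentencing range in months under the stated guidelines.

40-49 months

Base offense level for assault: 25.
S1 applies (level before this adjustment is 25 ≥ 24, so +3): 25 + 3 = 28.
S2 applies: 28 + 2 = 30.
S3 applies: 30 − 3 = 27.
S4 applies: 27 + 2 = 29.
S5 applies (level before this adjustment is 29 ≥ 25, so +4): 29 + 4 = 33.
S6 does not apply.
S7 applies: 33 + 2 = 35.
S8 does not apply.
Level 35 exceeds the maximum of 29; capped at 29.
Final offense level: 29.
Criminal history: 5 prior points → Category Moderate (5-9).
Level 29 falls in the 29 band.
Grid: Level 29 × Category Moderate = 40-49 months.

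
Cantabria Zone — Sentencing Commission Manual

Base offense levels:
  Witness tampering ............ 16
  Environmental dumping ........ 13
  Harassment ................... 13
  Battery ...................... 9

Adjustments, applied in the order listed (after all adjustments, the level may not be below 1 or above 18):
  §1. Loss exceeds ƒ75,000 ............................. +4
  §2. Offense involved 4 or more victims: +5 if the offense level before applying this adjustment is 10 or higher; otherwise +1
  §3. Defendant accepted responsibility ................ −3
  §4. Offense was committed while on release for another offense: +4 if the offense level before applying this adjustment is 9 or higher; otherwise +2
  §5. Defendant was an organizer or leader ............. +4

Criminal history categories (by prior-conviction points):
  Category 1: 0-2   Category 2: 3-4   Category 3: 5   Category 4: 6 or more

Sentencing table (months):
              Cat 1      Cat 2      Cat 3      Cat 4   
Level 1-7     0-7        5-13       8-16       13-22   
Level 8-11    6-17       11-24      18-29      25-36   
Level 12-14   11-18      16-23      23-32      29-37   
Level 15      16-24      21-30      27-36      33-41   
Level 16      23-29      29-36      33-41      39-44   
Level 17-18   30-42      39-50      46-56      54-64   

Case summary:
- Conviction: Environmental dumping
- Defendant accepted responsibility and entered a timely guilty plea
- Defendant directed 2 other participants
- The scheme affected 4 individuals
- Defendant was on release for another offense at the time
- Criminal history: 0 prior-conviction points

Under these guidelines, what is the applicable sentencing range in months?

Base offense level for environmental dumping: 13.
§1 does not apply.
§2 applies (level before this adjustment is 13 ≥ 10, so +5): 13 + 5 = 18.
§3 applies: 18 − 3 = 15.
§4 applies (level before this adjustment is 15 ≥ 9, so +4): 15 + 4 = 19.
§5 applies: 19 + 4 = 23.
Level 23 exceeds the maximum of 18; capped at 18.
Final offense level: 18.
Criminal history: 0 prior points → Category 1 (0-2).
Level 18 falls in the 17-18 band.
Grid: Level 17-18 × Category 1 = 30-42 months.

30-42 months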